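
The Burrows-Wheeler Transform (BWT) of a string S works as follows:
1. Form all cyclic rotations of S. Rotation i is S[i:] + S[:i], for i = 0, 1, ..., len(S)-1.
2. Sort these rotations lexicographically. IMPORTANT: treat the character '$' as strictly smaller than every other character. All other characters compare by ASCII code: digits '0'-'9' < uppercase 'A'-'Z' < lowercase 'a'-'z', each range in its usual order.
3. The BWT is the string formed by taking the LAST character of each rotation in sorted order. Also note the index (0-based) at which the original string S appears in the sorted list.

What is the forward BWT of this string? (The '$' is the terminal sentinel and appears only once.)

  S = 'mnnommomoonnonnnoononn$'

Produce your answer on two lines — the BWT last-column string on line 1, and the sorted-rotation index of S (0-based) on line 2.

All 23 rotations (rotation i = S[i:]+S[:i]):
  rot[0] = mnnommomoonnonnnoononn$
  rot[1] = nnommomoonnonnnoononn$m
  rot[2] = nommomoonnonnnoononn$mn
  rot[3] = ommomoonnonnnoononn$mnn
  rot[4] = mmomoonnonnnoononn$mnno
  rot[5] = momoonnonnnoononn$mnnom
  rot[6] = omoonnonnnoononn$mnnomm
  rot[7] = moonnonnnoononn$mnnommo
  rot[8] = oonnonnnoononn$mnnommom
  rot[9] = onnonnnoononn$mnnommomo
  rot[10] = nnonnnoononn$mnnommomoo
  rot[11] = nonnnoononn$mnnommomoon
  rot[12] = onnnoononn$mnnommomoonn
  rot[13] = nnnoononn$mnnommomoonno
  rot[14] = nnoononn$mnnommomoonnon
  rot[15] = noononn$mnnommomoonnonn
  rot[16] = oononn$mnnommomoonnonnn
  rot[17] = ononn$mnnommomoonnonnno
  rot[18] = nonn$mnnommomoonnonnnoo
  rot[19] = onn$mnnommomoonnonnnoon
  rot[20] = nn$mnnommomoonnonnnoono
  rot[21] = n$mnnommomoonnonnnoonon
  rot[22] = $mnnommomoonnonnnoononn
Sorted (with $ < everything):
  sorted[0] = $mnnommomoonnonnnoononn  (last char: 'n')
  sorted[1] = mmomoonnonnnoononn$mnno  (last char: 'o')
  sorted[2] = mnnommomoonnonnnoononn$  (last char: '$')
  sorted[3] = momoonnonnnoononn$mnnom  (last char: 'm')
  sorted[4] = moonnonnnoononn$mnnommo  (last char: 'o')
  sorted[5] = n$mnnommomoonnonnnoonon  (last char: 'n')
  sorted[6] = nn$mnnommomoonnonnnoono  (last char: 'o')
  sorted[7] = nnnoononn$mnnommomoonno  (last char: 'o')
  sorted[8] = nnommomoonnonnnoononn$m  (last char: 'm')
  sorted[9] = nnonnnoononn$mnnommomoo  (last char: 'o')
  sorted[10] = nnoononn$mnnommomoonnon  (last char: 'n')
  sorted[11] = nommomoonnonnnoononn$mn  (last char: 'n')
  sorted[12] = nonn$mnnommomoonnonnnoo  (last char: 'o')
  sorted[13] = nonnnoononn$mnnommomoon  (last char: 'n')
  sorted[14] = noononn$mnnommomoonnonn  (last char: 'n')
  sorted[15] = ommomoonnonnnoononn$mnn  (last char: 'n')
  sorted[16] = omoonnonnnoononn$mnnomm  (last char: 'm')
  sorted[17] = onn$mnnommomoonnonnnoon  (last char: 'n')
  sorted[18] = onnnoononn$mnnommomoonn  (last char: 'n')
  sorted[19] = onnonnnoononn$mnnommomo  (last char: 'o')
  sorted[20] = ononn$mnnommomoonnonnno  (last char: 'o')
  sorted[21] = oonnonnnoononn$mnnommom  (last char: 'm')
  sorted[22] = oononn$mnnommomoonnonnn  (last char: 'n')
Last column: no$monoomonnonnnmnnoomn
Original string S is at sorted index 2

Answer: no$monoomonnonnnmnnoomn
2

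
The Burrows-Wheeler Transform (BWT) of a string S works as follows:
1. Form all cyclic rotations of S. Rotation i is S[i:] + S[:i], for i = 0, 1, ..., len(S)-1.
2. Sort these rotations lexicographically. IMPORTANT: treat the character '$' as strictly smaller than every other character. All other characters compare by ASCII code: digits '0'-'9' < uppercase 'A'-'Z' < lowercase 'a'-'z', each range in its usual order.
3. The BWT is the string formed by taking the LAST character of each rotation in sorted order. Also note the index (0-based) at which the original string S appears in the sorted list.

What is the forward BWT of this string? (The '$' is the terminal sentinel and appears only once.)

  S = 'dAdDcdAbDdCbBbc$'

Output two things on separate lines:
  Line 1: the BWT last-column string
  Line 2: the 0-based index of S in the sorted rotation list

All 16 rotations (rotation i = S[i:]+S[:i]):
  rot[0] = dAdDcdAbDdCbBbc$
  rot[1] = AdDcdAbDdCbBbc$d
  rot[2] = dDcdAbDdCbBbc$dA
  rot[3] = DcdAbDdCbBbc$dAd
  rot[4] = cdAbDdCbBbc$dAdD
  rot[5] = dAbDdCbBbc$dAdDc
  rot[6] = AbDdCbBbc$dAdDcd
  rot[7] = bDdCbBbc$dAdDcdA
  rot[8] = DdCbBbc$dAdDcdAb
  rot[9] = dCbBbc$dAdDcdAbD
  rot[10] = CbBbc$dAdDcdAbDd
  rot[11] = bBbc$dAdDcdAbDdC
  rot[12] = Bbc$dAdDcdAbDdCb
  rot[13] = bc$dAdDcdAbDdCbB
  rot[14] = c$dAdDcdAbDdCbBb
  rot[15] = $dAdDcdAbDdCbBbc
Sorted (with $ < everything):
  sorted[0] = $dAdDcdAbDdCbBbc  (last char: 'c')
  sorted[1] = AbDdCbBbc$dAdDcd  (last char: 'd')
  sorted[2] = AdDcdAbDdCbBbc$d  (last char: 'd')
  sorted[3] = Bbc$dAdDcdAbDdCb  (last char: 'b')
  sorted[4] = CbBbc$dAdDcdAbDd  (last char: 'd')
  sorted[5] = DcdAbDdCbBbc$dAd  (last char: 'd')
  sorted[6] = DdCbBbc$dAdDcdAb  (last char: 'b')
  sorted[7] = bBbc$dAdDcdAbDdC  (last char: 'C')
  sorted[8] = bDdCbBbc$dAdDcdA  (last char: 'A')
  sorted[9] = bc$dAdDcdAbDdCbB  (last char: 'B')
  sorted[10] = c$dAdDcdAbDdCbBb  (last char: 'b')
  sorted[11] = cdAbDdCbBbc$dAdD  (last char: 'D')
  sorted[12] = dAbDdCbBbc$dAdDc  (last char: 'c')
  sorted[13] = dAdDcdAbDdCbBbc$  (last char: '$')
  sorted[14] = dCbBbc$dAdDcdAbD  (last char: 'D')
  sorted[15] = dDcdAbDdCbBbc$dA  (last char: 'A')
Last column: cddbddbCABbDc$DA
Original string S is at sorted index 13

Answer: cddbddbCABbDc$DA
13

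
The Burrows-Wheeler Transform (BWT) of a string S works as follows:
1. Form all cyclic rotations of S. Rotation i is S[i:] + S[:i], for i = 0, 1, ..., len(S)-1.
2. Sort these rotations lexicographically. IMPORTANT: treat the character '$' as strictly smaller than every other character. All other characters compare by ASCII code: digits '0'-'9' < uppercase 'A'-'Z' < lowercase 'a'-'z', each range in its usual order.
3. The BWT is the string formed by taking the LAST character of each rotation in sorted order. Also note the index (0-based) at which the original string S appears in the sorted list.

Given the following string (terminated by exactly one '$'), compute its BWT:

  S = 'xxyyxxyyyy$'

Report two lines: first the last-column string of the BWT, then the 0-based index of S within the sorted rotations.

Answer: y$yxxyyyxyx
1

Derivation:
All 11 rotations (rotation i = S[i:]+S[:i]):
  rot[0] = xxyyxxyyyy$
  rot[1] = xyyxxyyyy$x
  rot[2] = yyxxyyyy$xx
  rot[3] = yxxyyyy$xxy
  rot[4] = xxyyyy$xxyy
  rot[5] = xyyyy$xxyyx
  rot[6] = yyyy$xxyyxx
  rot[7] = yyy$xxyyxxy
  rot[8] = yy$xxyyxxyy
  rot[9] = y$xxyyxxyyy
  rot[10] = $xxyyxxyyyy
Sorted (with $ < everything):
  sorted[0] = $xxyyxxyyyy  (last char: 'y')
  sorted[1] = xxyyxxyyyy$  (last char: '$')
  sorted[2] = xxyyyy$xxyy  (last char: 'y')
  sorted[3] = xyyxxyyyy$x  (last char: 'x')
  sorted[4] = xyyyy$xxyyx  (last char: 'x')
  sorted[5] = y$xxyyxxyyy  (last char: 'y')
  sorted[6] = yxxyyyy$xxy  (last char: 'y')
  sorted[7] = yy$xxyyxxyy  (last char: 'y')
  sorted[8] = yyxxyyyy$xx  (last char: 'x')
  sorted[9] = yyy$xxyyxxy  (last char: 'y')
  sorted[10] = yyyy$xxyyxx  (last char: 'x')
Last column: y$yxxyyyxyx
Original string S is at sorted index 1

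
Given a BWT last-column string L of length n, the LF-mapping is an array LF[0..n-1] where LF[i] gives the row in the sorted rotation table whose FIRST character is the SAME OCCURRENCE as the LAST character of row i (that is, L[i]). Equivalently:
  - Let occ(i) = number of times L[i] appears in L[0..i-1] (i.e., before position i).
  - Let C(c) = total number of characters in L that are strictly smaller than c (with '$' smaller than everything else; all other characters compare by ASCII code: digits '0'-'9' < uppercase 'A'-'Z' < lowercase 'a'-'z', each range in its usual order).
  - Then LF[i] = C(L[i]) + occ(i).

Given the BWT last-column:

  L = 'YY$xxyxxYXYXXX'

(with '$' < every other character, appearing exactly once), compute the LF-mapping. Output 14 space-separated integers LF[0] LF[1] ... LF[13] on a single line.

Answer: 5 6 0 9 10 13 11 12 7 1 8 2 3 4

Derivation:
Char counts: '$':1, 'X':4, 'Y':4, 'x':4, 'y':1
C (first-col start): C('$')=0, C('X')=1, C('Y')=5, C('x')=9, C('y')=13
L[0]='Y': occ=0, LF[0]=C('Y')+0=5+0=5
L[1]='Y': occ=1, LF[1]=C('Y')+1=5+1=6
L[2]='$': occ=0, LF[2]=C('$')+0=0+0=0
L[3]='x': occ=0, LF[3]=C('x')+0=9+0=9
L[4]='x': occ=1, LF[4]=C('x')+1=9+1=10
L[5]='y': occ=0, LF[5]=C('y')+0=13+0=13
L[6]='x': occ=2, LF[6]=C('x')+2=9+2=11
L[7]='x': occ=3, LF[7]=C('x')+3=9+3=12
L[8]='Y': occ=2, LF[8]=C('Y')+2=5+2=7
L[9]='X': occ=0, LF[9]=C('X')+0=1+0=1
L[10]='Y': occ=3, LF[10]=C('Y')+3=5+3=8
L[11]='X': occ=1, LF[11]=C('X')+1=1+1=2
L[12]='X': occ=2, LF[12]=C('X')+2=1+2=3
L[13]='X': occ=3, LF[13]=C('X')+3=1+3=4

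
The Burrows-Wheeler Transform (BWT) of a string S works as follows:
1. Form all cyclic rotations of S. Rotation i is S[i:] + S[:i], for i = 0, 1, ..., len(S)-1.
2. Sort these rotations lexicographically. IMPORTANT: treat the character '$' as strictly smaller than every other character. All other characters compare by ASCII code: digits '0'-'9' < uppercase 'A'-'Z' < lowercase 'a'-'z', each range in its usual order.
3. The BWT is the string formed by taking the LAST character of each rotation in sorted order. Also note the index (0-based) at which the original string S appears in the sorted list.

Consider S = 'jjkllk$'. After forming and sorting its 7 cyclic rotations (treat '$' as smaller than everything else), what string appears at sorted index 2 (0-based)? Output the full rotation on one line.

Answer: jkllk$j

Derivation:
All 7 rotations (rotation i = S[i:]+S[:i]):
  rot[0] = jjkllk$
  rot[1] = jkllk$j
  rot[2] = kllk$jj
  rot[3] = llk$jjk
  rot[4] = lk$jjkl
  rot[5] = k$jjkll
  rot[6] = $jjkllk
Sorted (with $ < everything):
  sorted[0] = $jjkllk
  sorted[1] = jjkllk$
  sorted[2] = jkllk$j
  sorted[3] = k$jjkll
  sorted[4] = kllk$jj
  sorted[5] = lk$jjkl
  sorted[6] = llk$jjk
sorted[2] = jkllk$j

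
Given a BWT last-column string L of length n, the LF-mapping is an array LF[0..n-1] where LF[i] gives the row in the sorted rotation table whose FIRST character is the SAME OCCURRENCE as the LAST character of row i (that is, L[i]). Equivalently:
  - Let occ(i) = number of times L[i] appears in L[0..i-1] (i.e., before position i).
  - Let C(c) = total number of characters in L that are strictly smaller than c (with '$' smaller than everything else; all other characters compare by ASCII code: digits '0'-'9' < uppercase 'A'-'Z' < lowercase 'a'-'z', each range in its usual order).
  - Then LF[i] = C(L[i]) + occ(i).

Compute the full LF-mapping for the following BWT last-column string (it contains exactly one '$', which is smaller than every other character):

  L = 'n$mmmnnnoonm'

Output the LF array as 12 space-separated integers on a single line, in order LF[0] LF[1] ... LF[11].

Char counts: '$':1, 'm':4, 'n':5, 'o':2
C (first-col start): C('$')=0, C('m')=1, C('n')=5, C('o')=10
L[0]='n': occ=0, LF[0]=C('n')+0=5+0=5
L[1]='$': occ=0, LF[1]=C('$')+0=0+0=0
L[2]='m': occ=0, LF[2]=C('m')+0=1+0=1
L[3]='m': occ=1, LF[3]=C('m')+1=1+1=2
L[4]='m': occ=2, LF[4]=C('m')+2=1+2=3
L[5]='n': occ=1, LF[5]=C('n')+1=5+1=6
L[6]='n': occ=2, LF[6]=C('n')+2=5+2=7
L[7]='n': occ=3, LF[7]=C('n')+3=5+3=8
L[8]='o': occ=0, LF[8]=C('o')+0=10+0=10
L[9]='o': occ=1, LF[9]=C('o')+1=10+1=11
L[10]='n': occ=4, LF[10]=C('n')+4=5+4=9
L[11]='m': occ=3, LF[11]=C('m')+3=1+3=4

Answer: 5 0 1 2 3 6 7 8 10 11 9 4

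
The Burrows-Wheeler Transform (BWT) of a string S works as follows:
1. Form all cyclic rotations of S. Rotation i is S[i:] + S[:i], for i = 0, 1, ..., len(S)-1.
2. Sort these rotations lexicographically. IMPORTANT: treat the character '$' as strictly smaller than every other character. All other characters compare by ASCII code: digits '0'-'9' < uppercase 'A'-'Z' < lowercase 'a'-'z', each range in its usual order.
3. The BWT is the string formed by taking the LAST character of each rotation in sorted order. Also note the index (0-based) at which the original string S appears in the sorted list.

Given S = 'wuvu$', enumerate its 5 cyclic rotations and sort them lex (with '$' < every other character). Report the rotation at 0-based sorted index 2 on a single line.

All 5 rotations (rotation i = S[i:]+S[:i]):
  rot[0] = wuvu$
  rot[1] = uvu$w
  rot[2] = vu$wu
  rot[3] = u$wuv
  rot[4] = $wuvu
Sorted (with $ < everything):
  sorted[0] = $wuvu
  sorted[1] = u$wuv
  sorted[2] = uvu$w
  sorted[3] = vu$wu
  sorted[4] = wuvu$
sorted[2] = uvu$w

Answer: uvu$w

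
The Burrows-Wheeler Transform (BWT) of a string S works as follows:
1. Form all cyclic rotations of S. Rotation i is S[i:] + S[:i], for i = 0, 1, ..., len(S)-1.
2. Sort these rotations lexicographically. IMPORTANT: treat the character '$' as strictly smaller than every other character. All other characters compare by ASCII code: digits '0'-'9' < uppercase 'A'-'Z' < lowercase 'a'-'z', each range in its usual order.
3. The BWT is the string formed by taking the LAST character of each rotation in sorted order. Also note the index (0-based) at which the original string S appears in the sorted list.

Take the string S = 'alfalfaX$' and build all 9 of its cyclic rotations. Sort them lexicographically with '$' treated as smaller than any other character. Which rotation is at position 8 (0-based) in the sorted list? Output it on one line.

Answer: lfalfaX$a

Derivation:
All 9 rotations (rotation i = S[i:]+S[:i]):
  rot[0] = alfalfaX$
  rot[1] = lfalfaX$a
  rot[2] = falfaX$al
  rot[3] = alfaX$alf
  rot[4] = lfaX$alfa
  rot[5] = faX$alfal
  rot[6] = aX$alfalf
  rot[7] = X$alfalfa
  rot[8] = $alfalfaX
Sorted (with $ < everything):
  sorted[0] = $alfalfaX
  sorted[1] = X$alfalfa
  sorted[2] = aX$alfalf
  sorted[3] = alfaX$alf
  sorted[4] = alfalfaX$
  sorted[5] = faX$alfal
  sorted[6] = falfaX$al
  sorted[7] = lfaX$alfa
  sorted[8] = lfalfaX$a
sorted[8] = lfalfaX$a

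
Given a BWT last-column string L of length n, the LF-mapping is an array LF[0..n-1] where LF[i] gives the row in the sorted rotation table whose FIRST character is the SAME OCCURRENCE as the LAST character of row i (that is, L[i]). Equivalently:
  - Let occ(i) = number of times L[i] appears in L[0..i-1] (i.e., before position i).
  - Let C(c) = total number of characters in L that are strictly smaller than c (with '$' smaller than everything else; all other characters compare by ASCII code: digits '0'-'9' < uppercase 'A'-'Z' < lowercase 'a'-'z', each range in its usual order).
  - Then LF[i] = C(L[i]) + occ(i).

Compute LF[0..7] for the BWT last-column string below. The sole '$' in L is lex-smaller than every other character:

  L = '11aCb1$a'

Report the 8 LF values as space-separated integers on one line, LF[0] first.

Answer: 1 2 5 4 7 3 0 6

Derivation:
Char counts: '$':1, '1':3, 'C':1, 'a':2, 'b':1
C (first-col start): C('$')=0, C('1')=1, C('C')=4, C('a')=5, C('b')=7
L[0]='1': occ=0, LF[0]=C('1')+0=1+0=1
L[1]='1': occ=1, LF[1]=C('1')+1=1+1=2
L[2]='a': occ=0, LF[2]=C('a')+0=5+0=5
L[3]='C': occ=0, LF[3]=C('C')+0=4+0=4
L[4]='b': occ=0, LF[4]=C('b')+0=7+0=7
L[5]='1': occ=2, LF[5]=C('1')+2=1+2=3
L[6]='$': occ=0, LF[6]=C('$')+0=0+0=0
L[7]='a': occ=1, LF[7]=C('a')+1=5+1=6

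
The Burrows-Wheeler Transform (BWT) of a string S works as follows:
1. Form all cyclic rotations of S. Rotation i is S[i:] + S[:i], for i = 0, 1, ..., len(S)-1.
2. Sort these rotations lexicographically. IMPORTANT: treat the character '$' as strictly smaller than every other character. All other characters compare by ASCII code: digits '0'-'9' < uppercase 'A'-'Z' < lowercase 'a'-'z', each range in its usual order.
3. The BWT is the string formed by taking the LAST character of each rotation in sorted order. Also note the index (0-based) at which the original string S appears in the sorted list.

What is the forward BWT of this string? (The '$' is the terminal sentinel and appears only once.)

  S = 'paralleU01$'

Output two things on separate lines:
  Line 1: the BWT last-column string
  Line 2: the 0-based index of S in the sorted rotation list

All 11 rotations (rotation i = S[i:]+S[:i]):
  rot[0] = paralleU01$
  rot[1] = aralleU01$p
  rot[2] = ralleU01$pa
  rot[3] = alleU01$par
  rot[4] = lleU01$para
  rot[5] = leU01$paral
  rot[6] = eU01$parall
  rot[7] = U01$paralle
  rot[8] = 01$paralleU
  rot[9] = 1$paralleU0
  rot[10] = $paralleU01
Sorted (with $ < everything):
  sorted[0] = $paralleU01  (last char: '1')
  sorted[1] = 01$paralleU  (last char: 'U')
  sorted[2] = 1$paralleU0  (last char: '0')
  sorted[3] = U01$paralle  (last char: 'e')
  sorted[4] = alleU01$par  (last char: 'r')
  sorted[5] = aralleU01$p  (last char: 'p')
  sorted[6] = eU01$parall  (last char: 'l')
  sorted[7] = leU01$paral  (last char: 'l')
  sorted[8] = lleU01$para  (last char: 'a')
  sorted[9] = paralleU01$  (last char: '$')
  sorted[10] = ralleU01$pa  (last char: 'a')
Last column: 1U0erplla$a
Original string S is at sorted index 9

Answer: 1U0erplla$a
9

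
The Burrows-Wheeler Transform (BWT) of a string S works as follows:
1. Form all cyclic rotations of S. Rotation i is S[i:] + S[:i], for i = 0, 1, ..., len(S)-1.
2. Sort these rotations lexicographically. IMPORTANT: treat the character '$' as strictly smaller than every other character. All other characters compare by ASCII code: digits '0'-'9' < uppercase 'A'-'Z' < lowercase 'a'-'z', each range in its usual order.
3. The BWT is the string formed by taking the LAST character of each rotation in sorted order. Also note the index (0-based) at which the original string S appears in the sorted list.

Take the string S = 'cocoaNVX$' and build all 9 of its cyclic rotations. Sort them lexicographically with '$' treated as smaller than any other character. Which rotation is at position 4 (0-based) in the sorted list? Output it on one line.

All 9 rotations (rotation i = S[i:]+S[:i]):
  rot[0] = cocoaNVX$
  rot[1] = ocoaNVX$c
  rot[2] = coaNVX$co
  rot[3] = oaNVX$coc
  rot[4] = aNVX$coco
  rot[5] = NVX$cocoa
  rot[6] = VX$cocoaN
  rot[7] = X$cocoaNV
  rot[8] = $cocoaNVX
Sorted (with $ < everything):
  sorted[0] = $cocoaNVX
  sorted[1] = NVX$cocoa
  sorted[2] = VX$cocoaN
  sorted[3] = X$cocoaNV
  sorted[4] = aNVX$coco
  sorted[5] = coaNVX$co
  sorted[6] = cocoaNVX$
  sorted[7] = oaNVX$coc
  sorted[8] = ocoaNVX$c
sorted[4] = aNVX$coco

Answer: aNVX$coco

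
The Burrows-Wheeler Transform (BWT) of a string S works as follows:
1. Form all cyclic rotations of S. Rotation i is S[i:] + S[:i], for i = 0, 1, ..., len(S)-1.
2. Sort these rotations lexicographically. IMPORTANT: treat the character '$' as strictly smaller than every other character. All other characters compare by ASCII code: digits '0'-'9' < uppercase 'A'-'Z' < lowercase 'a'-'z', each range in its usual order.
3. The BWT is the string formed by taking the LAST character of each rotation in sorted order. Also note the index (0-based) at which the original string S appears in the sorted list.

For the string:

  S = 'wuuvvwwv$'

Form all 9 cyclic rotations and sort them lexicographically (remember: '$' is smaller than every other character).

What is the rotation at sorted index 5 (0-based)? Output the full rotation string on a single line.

All 9 rotations (rotation i = S[i:]+S[:i]):
  rot[0] = wuuvvwwv$
  rot[1] = uuvvwwv$w
  rot[2] = uvvwwv$wu
  rot[3] = vvwwv$wuu
  rot[4] = vwwv$wuuv
  rot[5] = wwv$wuuvv
  rot[6] = wv$wuuvvw
  rot[7] = v$wuuvvww
  rot[8] = $wuuvvwwv
Sorted (with $ < everything):
  sorted[0] = $wuuvvwwv
  sorted[1] = uuvvwwv$w
  sorted[2] = uvvwwv$wu
  sorted[3] = v$wuuvvww
  sorted[4] = vvwwv$wuu
  sorted[5] = vwwv$wuuv
  sorted[6] = wuuvvwwv$
  sorted[7] = wv$wuuvvw
  sorted[8] = wwv$wuuvv
sorted[5] = vwwv$wuuv

Answer: vwwv$wuuv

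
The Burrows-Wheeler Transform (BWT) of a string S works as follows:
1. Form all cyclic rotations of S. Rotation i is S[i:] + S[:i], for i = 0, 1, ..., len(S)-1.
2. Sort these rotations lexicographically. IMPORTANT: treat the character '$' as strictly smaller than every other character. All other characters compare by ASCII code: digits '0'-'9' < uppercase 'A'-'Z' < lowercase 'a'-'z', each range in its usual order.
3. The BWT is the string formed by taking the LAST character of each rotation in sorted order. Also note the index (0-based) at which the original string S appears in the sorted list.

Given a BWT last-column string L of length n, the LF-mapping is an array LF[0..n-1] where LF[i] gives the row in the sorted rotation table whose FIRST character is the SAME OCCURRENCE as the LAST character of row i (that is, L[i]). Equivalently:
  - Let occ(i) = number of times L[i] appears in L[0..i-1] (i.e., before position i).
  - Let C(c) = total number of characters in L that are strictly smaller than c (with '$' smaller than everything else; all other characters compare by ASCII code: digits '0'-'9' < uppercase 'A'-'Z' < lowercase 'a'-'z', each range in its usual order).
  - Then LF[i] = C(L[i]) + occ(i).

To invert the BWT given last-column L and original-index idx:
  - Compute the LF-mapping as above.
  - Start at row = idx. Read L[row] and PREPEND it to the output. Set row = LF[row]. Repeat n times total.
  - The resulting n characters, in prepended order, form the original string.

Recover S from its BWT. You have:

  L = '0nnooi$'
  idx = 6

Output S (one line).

LF mapping: 1 3 4 5 6 2 0
Walk LF starting at row 6, prepending L[row]:
  step 1: row=6, L[6]='$', prepend. Next row=LF[6]=0
  step 2: row=0, L[0]='0', prepend. Next row=LF[0]=1
  step 3: row=1, L[1]='n', prepend. Next row=LF[1]=3
  step 4: row=3, L[3]='o', prepend. Next row=LF[3]=5
  step 5: row=5, L[5]='i', prepend. Next row=LF[5]=2
  step 6: row=2, L[2]='n', prepend. Next row=LF[2]=4
  step 7: row=4, L[4]='o', prepend. Next row=LF[4]=6
Reversed output: onion0$

Answer: onion0$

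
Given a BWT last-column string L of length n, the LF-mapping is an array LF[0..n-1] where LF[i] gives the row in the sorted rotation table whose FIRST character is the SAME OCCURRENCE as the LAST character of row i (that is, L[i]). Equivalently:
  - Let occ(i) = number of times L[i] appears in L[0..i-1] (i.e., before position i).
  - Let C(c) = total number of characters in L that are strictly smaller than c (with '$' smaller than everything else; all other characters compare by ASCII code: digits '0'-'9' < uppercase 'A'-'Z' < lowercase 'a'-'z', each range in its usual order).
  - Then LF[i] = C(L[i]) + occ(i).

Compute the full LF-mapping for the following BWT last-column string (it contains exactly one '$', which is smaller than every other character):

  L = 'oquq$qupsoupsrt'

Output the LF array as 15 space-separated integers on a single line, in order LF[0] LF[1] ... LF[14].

Answer: 1 5 12 6 0 7 13 3 9 2 14 4 10 8 11

Derivation:
Char counts: '$':1, 'o':2, 'p':2, 'q':3, 'r':1, 's':2, 't':1, 'u':3
C (first-col start): C('$')=0, C('o')=1, C('p')=3, C('q')=5, C('r')=8, C('s')=9, C('t')=11, C('u')=12
L[0]='o': occ=0, LF[0]=C('o')+0=1+0=1
L[1]='q': occ=0, LF[1]=C('q')+0=5+0=5
L[2]='u': occ=0, LF[2]=C('u')+0=12+0=12
L[3]='q': occ=1, LF[3]=C('q')+1=5+1=6
L[4]='$': occ=0, LF[4]=C('$')+0=0+0=0
L[5]='q': occ=2, LF[5]=C('q')+2=5+2=7
L[6]='u': occ=1, LF[6]=C('u')+1=12+1=13
L[7]='p': occ=0, LF[7]=C('p')+0=3+0=3
L[8]='s': occ=0, LF[8]=C('s')+0=9+0=9
L[9]='o': occ=1, LF[9]=C('o')+1=1+1=2
L[10]='u': occ=2, LF[10]=C('u')+2=12+2=14
L[11]='p': occ=1, LF[11]=C('p')+1=3+1=4
L[12]='s': occ=1, LF[12]=C('s')+1=9+1=10
L[13]='r': occ=0, LF[13]=C('r')+0=8+0=8
L[14]='t': occ=0, LF[14]=C('t')+0=11+0=11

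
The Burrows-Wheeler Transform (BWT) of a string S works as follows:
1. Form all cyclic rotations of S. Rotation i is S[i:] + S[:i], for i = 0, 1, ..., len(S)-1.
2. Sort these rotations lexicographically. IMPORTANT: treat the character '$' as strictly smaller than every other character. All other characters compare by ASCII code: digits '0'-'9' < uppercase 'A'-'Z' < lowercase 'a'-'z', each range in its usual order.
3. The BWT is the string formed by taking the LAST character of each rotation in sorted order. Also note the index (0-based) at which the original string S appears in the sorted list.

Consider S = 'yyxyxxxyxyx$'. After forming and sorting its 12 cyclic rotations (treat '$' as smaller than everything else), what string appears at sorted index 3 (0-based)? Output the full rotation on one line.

All 12 rotations (rotation i = S[i:]+S[:i]):
  rot[0] = yyxyxxxyxyx$
  rot[1] = yxyxxxyxyx$y
  rot[2] = xyxxxyxyx$yy
  rot[3] = yxxxyxyx$yyx
  rot[4] = xxxyxyx$yyxy
  rot[5] = xxyxyx$yyxyx
  rot[6] = xyxyx$yyxyxx
  rot[7] = yxyx$yyxyxxx
  rot[8] = xyx$yyxyxxxy
  rot[9] = yx$yyxyxxxyx
  rot[10] = x$yyxyxxxyxy
  rot[11] = $yyxyxxxyxyx
Sorted (with $ < everything):
  sorted[0] = $yyxyxxxyxyx
  sorted[1] = x$yyxyxxxyxy
  sorted[2] = xxxyxyx$yyxy
  sorted[3] = xxyxyx$yyxyx
  sorted[4] = xyx$yyxyxxxy
  sorted[5] = xyxxxyxyx$yy
  sorted[6] = xyxyx$yyxyxx
  sorted[7] = yx$yyxyxxxyx
  sorted[8] = yxxxyxyx$yyx
  sorted[9] = yxyx$yyxyxxx
  sorted[10] = yxyxxxyxyx$y
  sorted[11] = yyxyxxxyxyx$
sorted[3] = xxyxyx$yyxyx

Answer: xxyxyx$yyxyx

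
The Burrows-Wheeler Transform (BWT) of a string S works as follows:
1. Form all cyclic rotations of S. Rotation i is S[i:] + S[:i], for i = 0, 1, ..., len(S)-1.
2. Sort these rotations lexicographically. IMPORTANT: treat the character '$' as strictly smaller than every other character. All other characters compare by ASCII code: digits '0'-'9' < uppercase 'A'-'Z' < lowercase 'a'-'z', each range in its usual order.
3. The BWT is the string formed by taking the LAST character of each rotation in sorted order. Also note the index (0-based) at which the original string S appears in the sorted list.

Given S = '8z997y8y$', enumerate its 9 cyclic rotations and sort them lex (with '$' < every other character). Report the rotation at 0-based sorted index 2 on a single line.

Answer: 8y$8z997y

Derivation:
All 9 rotations (rotation i = S[i:]+S[:i]):
  rot[0] = 8z997y8y$
  rot[1] = z997y8y$8
  rot[2] = 997y8y$8z
  rot[3] = 97y8y$8z9
  rot[4] = 7y8y$8z99
  rot[5] = y8y$8z997
  rot[6] = 8y$8z997y
  rot[7] = y$8z997y8
  rot[8] = $8z997y8y
Sorted (with $ < everything):
  sorted[0] = $8z997y8y
  sorted[1] = 7y8y$8z99
  sorted[2] = 8y$8z997y
  sorted[3] = 8z997y8y$
  sorted[4] = 97y8y$8z9
  sorted[5] = 997y8y$8z
  sorted[6] = y$8z997y8
  sorted[7] = y8y$8z997
  sorted[8] = z997y8y$8
sorted[2] = 8y$8z997y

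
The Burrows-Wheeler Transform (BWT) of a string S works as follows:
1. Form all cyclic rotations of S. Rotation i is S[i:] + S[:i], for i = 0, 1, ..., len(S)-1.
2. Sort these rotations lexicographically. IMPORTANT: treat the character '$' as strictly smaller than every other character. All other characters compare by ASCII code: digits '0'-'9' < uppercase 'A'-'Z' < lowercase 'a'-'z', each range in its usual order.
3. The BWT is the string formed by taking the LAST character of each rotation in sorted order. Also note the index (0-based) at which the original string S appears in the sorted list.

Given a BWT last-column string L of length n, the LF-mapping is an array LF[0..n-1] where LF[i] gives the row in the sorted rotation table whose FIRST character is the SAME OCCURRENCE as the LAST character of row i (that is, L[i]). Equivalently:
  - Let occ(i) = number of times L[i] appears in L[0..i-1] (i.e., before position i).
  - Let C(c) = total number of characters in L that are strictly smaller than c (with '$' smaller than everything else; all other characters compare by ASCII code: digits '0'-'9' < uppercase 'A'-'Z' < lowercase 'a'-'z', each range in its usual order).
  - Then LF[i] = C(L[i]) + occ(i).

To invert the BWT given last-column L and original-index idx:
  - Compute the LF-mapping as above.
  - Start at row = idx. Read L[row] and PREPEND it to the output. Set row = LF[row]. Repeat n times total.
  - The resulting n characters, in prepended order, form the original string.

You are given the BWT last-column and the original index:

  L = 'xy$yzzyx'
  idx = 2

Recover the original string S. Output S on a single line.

Answer: xzyzyyx$

Derivation:
LF mapping: 1 3 0 4 6 7 5 2
Walk LF starting at row 2, prepending L[row]:
  step 1: row=2, L[2]='$', prepend. Next row=LF[2]=0
  step 2: row=0, L[0]='x', prepend. Next row=LF[0]=1
  step 3: row=1, L[1]='y', prepend. Next row=LF[1]=3
  step 4: row=3, L[3]='y', prepend. Next row=LF[3]=4
  step 5: row=4, L[4]='z', prepend. Next row=LF[4]=6
  step 6: row=6, L[6]='y', prepend. Next row=LF[6]=5
  step 7: row=5, L[5]='z', prepend. Next row=LF[5]=7
  step 8: row=7, L[7]='x', prepend. Next row=LF[7]=2
Reversed output: xzyzyyx$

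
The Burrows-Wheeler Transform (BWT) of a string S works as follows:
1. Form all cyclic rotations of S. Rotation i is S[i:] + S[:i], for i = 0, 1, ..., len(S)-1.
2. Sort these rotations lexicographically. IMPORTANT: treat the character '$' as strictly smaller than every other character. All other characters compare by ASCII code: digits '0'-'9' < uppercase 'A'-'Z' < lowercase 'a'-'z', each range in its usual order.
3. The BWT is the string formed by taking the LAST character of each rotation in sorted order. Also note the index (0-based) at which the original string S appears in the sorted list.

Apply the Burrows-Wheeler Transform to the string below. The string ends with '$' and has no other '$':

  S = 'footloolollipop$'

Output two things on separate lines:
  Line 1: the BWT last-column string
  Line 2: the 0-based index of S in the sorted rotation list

All 16 rotations (rotation i = S[i:]+S[:i]):
  rot[0] = footloolollipop$
  rot[1] = ootloolollipop$f
  rot[2] = otloolollipop$fo
  rot[3] = tloolollipop$foo
  rot[4] = loolollipop$foot
  rot[5] = oolollipop$footl
  rot[6] = olollipop$footlo
  rot[7] = lollipop$footloo
  rot[8] = ollipop$footlool
  rot[9] = llipop$footloolo
  rot[10] = lipop$footloolol
  rot[11] = ipop$footloololl
  rot[12] = pop$footloololli
  rot[13] = op$footloolollip
  rot[14] = p$footloolollipo
  rot[15] = $footloolollipop
Sorted (with $ < everything):
  sorted[0] = $footloolollipop  (last char: 'p')
  sorted[1] = footloolollipop$  (last char: '$')
  sorted[2] = ipop$footloololl  (last char: 'l')
  sorted[3] = lipop$footloolol  (last char: 'l')
  sorted[4] = llipop$footloolo  (last char: 'o')
  sorted[5] = lollipop$footloo  (last char: 'o')
  sorted[6] = loolollipop$foot  (last char: 't')
  sorted[7] = ollipop$footlool  (last char: 'l')
  sorted[8] = olollipop$footlo  (last char: 'o')
  sorted[9] = oolollipop$footl  (last char: 'l')
  sorted[10] = ootloolollipop$f  (last char: 'f')
  sorted[11] = op$footloolollip  (last char: 'p')
  sorted[12] = otloolollipop$fo  (last char: 'o')
  sorted[13] = p$footloolollipo  (last char: 'o')
  sorted[14] = pop$footloololli  (last char: 'i')
  sorted[15] = tloolollipop$foo  (last char: 'o')
Last column: p$llootlolfpooio
Original string S is at sorted index 1

Answer: p$llootlolfpooio
1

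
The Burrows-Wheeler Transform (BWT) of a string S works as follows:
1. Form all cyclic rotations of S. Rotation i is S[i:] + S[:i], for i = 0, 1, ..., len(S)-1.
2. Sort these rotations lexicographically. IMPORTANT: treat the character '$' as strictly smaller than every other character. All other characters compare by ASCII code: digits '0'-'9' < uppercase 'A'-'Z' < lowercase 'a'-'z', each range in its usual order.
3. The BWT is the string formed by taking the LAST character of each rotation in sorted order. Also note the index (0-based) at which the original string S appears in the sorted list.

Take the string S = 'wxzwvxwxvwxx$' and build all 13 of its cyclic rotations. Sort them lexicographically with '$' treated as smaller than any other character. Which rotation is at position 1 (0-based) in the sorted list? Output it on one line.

All 13 rotations (rotation i = S[i:]+S[:i]):
  rot[0] = wxzwvxwxvwxx$
  rot[1] = xzwvxwxvwxx$w
  rot[2] = zwvxwxvwxx$wx
  rot[3] = wvxwxvwxx$wxz
  rot[4] = vxwxvwxx$wxzw
  rot[5] = xwxvwxx$wxzwv
  rot[6] = wxvwxx$wxzwvx
  rot[7] = xvwxx$wxzwvxw
  rot[8] = vwxx$wxzwvxwx
  rot[9] = wxx$wxzwvxwxv
  rot[10] = xx$wxzwvxwxvw
  rot[11] = x$wxzwvxwxvwx
  rot[12] = $wxzwvxwxvwxx
Sorted (with $ < everything):
  sorted[0] = $wxzwvxwxvwxx
  sorted[1] = vwxx$wxzwvxwx
  sorted[2] = vxwxvwxx$wxzw
  sorted[3] = wvxwxvwxx$wxz
  sorted[4] = wxvwxx$wxzwvx
  sorted[5] = wxx$wxzwvxwxv
  sorted[6] = wxzwvxwxvwxx$
  sorted[7] = x$wxzwvxwxvwx
  sorted[8] = xvwxx$wxzwvxw
  sorted[9] = xwxvwxx$wxzwv
  sorted[10] = xx$wxzwvxwxvw
  sorted[11] = xzwvxwxvwxx$w
  sorted[12] = zwvxwxvwxx$wx
sorted[1] = vwxx$wxzwvxwx

Answer: vwxx$wxzwvxwx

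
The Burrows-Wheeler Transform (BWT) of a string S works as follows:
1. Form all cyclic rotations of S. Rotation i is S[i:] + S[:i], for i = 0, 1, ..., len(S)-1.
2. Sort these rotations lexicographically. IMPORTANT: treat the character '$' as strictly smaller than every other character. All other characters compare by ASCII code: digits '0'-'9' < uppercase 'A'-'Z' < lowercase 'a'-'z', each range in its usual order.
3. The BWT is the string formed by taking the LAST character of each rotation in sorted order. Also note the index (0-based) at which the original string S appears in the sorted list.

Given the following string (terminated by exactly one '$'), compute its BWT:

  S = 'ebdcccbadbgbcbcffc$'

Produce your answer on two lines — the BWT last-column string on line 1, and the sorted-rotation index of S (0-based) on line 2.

All 19 rotations (rotation i = S[i:]+S[:i]):
  rot[0] = ebdcccbadbgbcbcffc$
  rot[1] = bdcccbadbgbcbcffc$e
  rot[2] = dcccbadbgbcbcffc$eb
  rot[3] = cccbadbgbcbcffc$ebd
  rot[4] = ccbadbgbcbcffc$ebdc
  rot[5] = cbadbgbcbcffc$ebdcc
  rot[6] = badbgbcbcffc$ebdccc
  rot[7] = adbgbcbcffc$ebdcccb
  rot[8] = dbgbcbcffc$ebdcccba
  rot[9] = bgbcbcffc$ebdcccbad
  rot[10] = gbcbcffc$ebdcccbadb
  rot[11] = bcbcffc$ebdcccbadbg
  rot[12] = cbcffc$ebdcccbadbgb
  rot[13] = bcffc$ebdcccbadbgbc
  rot[14] = cffc$ebdcccbadbgbcb
  rot[15] = ffc$ebdcccbadbgbcbc
  rot[16] = fc$ebdcccbadbgbcbcf
  rot[17] = c$ebdcccbadbgbcbcff
  rot[18] = $ebdcccbadbgbcbcffc
Sorted (with $ < everything):
  sorted[0] = $ebdcccbadbgbcbcffc  (last char: 'c')
  sorted[1] = adbgbcbcffc$ebdcccb  (last char: 'b')
  sorted[2] = badbgbcbcffc$ebdccc  (last char: 'c')
  sorted[3] = bcbcffc$ebdcccbadbg  (last char: 'g')
  sorted[4] = bcffc$ebdcccbadbgbc  (last char: 'c')
  sorted[5] = bdcccbadbgbcbcffc$e  (last char: 'e')
  sorted[6] = bgbcbcffc$ebdcccbad  (last char: 'd')
  sorted[7] = c$ebdcccbadbgbcbcff  (last char: 'f')
  sorted[8] = cbadbgbcbcffc$ebdcc  (last char: 'c')
  sorted[9] = cbcffc$ebdcccbadbgb  (last char: 'b')
  sorted[10] = ccbadbgbcbcffc$ebdc  (last char: 'c')
  sorted[11] = cccbadbgbcbcffc$ebd  (last char: 'd')
  sorted[12] = cffc$ebdcccbadbgbcb  (last char: 'b')
  sorted[13] = dbgbcbcffc$ebdcccba  (last char: 'a')
  sorted[14] = dcccbadbgbcbcffc$eb  (last char: 'b')
  sorted[15] = ebdcccbadbgbcbcffc$  (last char: '$')
  sorted[16] = fc$ebdcccbadbgbcbcf  (last char: 'f')
  sorted[17] = ffc$ebdcccbadbgbcbc  (last char: 'c')
  sorted[18] = gbcbcffc$ebdcccbadb  (last char: 'b')
Last column: cbcgcedfcbcdbab$fcb
Original string S is at sorted index 15

Answer: cbcgcedfcbcdbab$fcb
15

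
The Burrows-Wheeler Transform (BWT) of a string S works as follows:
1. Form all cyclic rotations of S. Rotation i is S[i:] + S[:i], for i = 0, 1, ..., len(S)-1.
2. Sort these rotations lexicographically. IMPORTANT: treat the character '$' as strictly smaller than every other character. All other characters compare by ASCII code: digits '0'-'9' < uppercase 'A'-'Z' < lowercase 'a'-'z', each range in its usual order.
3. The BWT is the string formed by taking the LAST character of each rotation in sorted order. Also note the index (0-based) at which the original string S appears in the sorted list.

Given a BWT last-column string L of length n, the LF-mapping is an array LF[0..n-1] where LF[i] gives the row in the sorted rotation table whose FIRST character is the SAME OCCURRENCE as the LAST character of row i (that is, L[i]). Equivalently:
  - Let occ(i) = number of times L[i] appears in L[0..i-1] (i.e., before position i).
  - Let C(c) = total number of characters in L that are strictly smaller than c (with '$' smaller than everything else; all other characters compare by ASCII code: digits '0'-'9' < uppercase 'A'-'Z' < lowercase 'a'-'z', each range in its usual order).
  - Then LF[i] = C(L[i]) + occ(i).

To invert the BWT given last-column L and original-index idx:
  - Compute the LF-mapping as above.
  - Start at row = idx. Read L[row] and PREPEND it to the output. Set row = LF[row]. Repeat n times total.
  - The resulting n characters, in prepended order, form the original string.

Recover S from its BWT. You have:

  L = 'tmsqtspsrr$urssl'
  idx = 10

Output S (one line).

Answer: srstqprsrsmlust$

Derivation:
LF mapping: 13 2 8 4 14 9 3 10 5 6 0 15 7 11 12 1
Walk LF starting at row 10, prepending L[row]:
  step 1: row=10, L[10]='$', prepend. Next row=LF[10]=0
  step 2: row=0, L[0]='t', prepend. Next row=LF[0]=13
  step 3: row=13, L[13]='s', prepend. Next row=LF[13]=11
  step 4: row=11, L[11]='u', prepend. Next row=LF[11]=15
  step 5: row=15, L[15]='l', prepend. Next row=LF[15]=1
  step 6: row=1, L[1]='m', prepend. Next row=LF[1]=2
  step 7: row=2, L[2]='s', prepend. Next row=LF[2]=8
  step 8: row=8, L[8]='r', prepend. Next row=LF[8]=5
  step 9: row=5, L[5]='s', prepend. Next row=LF[5]=9
  step 10: row=9, L[9]='r', prepend. Next row=LF[9]=6
  step 11: row=6, L[6]='p', prepend. Next row=LF[6]=3
  step 12: row=3, L[3]='q', prepend. Next row=LF[3]=4
  step 13: row=4, L[4]='t', prepend. Next row=LF[4]=14
  step 14: row=14, L[14]='s', prepend. Next row=LF[14]=12
  step 15: row=12, L[12]='r', prepend. Next row=LF[12]=7
  step 16: row=7, L[7]='s', prepend. Next row=LF[7]=10
Reversed output: srstqprsrsmlust$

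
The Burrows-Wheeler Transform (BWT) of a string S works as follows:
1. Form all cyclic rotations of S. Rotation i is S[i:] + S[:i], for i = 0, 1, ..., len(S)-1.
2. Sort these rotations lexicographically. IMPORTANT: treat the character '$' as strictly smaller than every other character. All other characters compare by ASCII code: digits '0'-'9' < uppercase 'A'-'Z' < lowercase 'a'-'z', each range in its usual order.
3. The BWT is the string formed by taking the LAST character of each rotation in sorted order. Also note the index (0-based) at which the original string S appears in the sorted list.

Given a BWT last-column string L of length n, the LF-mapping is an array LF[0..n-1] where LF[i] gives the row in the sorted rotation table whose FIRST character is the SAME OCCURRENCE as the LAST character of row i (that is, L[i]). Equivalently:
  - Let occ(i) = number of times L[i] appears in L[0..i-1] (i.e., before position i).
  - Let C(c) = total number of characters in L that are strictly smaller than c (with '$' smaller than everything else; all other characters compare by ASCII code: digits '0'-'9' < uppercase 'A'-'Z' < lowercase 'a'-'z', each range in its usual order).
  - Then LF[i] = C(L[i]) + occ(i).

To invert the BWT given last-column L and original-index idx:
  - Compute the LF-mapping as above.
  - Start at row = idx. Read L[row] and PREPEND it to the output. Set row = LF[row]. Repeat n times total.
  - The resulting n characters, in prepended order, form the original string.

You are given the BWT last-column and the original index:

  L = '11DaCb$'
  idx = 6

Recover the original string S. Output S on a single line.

LF mapping: 1 2 4 5 3 6 0
Walk LF starting at row 6, prepending L[row]:
  step 1: row=6, L[6]='$', prepend. Next row=LF[6]=0
  step 2: row=0, L[0]='1', prepend. Next row=LF[0]=1
  step 3: row=1, L[1]='1', prepend. Next row=LF[1]=2
  step 4: row=2, L[2]='D', prepend. Next row=LF[2]=4
  step 5: row=4, L[4]='C', prepend. Next row=LF[4]=3
  step 6: row=3, L[3]='a', prepend. Next row=LF[3]=5
  step 7: row=5, L[5]='b', prepend. Next row=LF[5]=6
Reversed output: baCD11$

Answer: baCD11$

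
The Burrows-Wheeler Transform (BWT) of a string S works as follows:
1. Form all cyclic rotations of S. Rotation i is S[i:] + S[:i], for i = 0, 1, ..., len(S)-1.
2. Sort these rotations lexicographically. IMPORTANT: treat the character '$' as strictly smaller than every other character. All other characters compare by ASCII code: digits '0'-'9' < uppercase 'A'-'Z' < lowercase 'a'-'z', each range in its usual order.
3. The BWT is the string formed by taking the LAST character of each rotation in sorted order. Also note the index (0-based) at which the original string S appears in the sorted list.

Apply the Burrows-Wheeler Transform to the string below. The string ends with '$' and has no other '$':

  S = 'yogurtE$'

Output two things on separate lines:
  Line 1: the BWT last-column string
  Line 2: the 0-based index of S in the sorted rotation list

Answer: Etoyurg$
7

Derivation:
All 8 rotations (rotation i = S[i:]+S[:i]):
  rot[0] = yogurtE$
  rot[1] = ogurtE$y
  rot[2] = gurtE$yo
  rot[3] = urtE$yog
  rot[4] = rtE$yogu
  rot[5] = tE$yogur
  rot[6] = E$yogurt
  rot[7] = $yogurtE
Sorted (with $ < everything):
  sorted[0] = $yogurtE  (last char: 'E')
  sorted[1] = E$yogurt  (last char: 't')
  sorted[2] = gurtE$yo  (last char: 'o')
  sorted[3] = ogurtE$y  (last char: 'y')
  sorted[4] = rtE$yogu  (last char: 'u')
  sorted[5] = tE$yogur  (last char: 'r')
  sorted[6] = urtE$yog  (last char: 'g')
  sorted[7] = yogurtE$  (last char: '$')
Last column: Etoyurg$
Original string S is at sorted index 7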